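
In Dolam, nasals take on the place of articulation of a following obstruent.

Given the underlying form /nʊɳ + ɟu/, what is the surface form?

[nʊɲɟu]

The rule targets /ɳ/ (voiced retroflex nasal), which sits before the trigger /ɟ/ (palatal).
A voiced palatal nasal is [ɲ], so the surface segment is [ɲ].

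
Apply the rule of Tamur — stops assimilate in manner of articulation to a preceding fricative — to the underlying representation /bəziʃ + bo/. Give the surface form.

[bəziʃβo]

/b/ is a voiced bilabial stop. The preceding trigger /ʃ/ is a fricative, so /b/ must become a fricative as well.
The voiced bilabial fricative is [β], so /b/ → [β].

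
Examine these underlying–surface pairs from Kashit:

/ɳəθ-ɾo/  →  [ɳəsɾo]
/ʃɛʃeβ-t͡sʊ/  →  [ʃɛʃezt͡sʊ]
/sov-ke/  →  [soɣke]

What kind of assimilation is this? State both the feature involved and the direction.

regressive place assimilation

Comparing underlying and surface forms, /θ/ → [s] is the alternation; the neighbouring /ɾ/ is constant.
/θ/ is dental while /ɾ/ is alveolar; the output [s] is alveolar, matching the trigger — so the feature that spreads is place.
Manner and voice are unchanged, so the assimilation is partial, not total.
The other alternating forms pattern the same way: /β/ → [z] before /t͡s/ (bilabial → alveolar, matching alveolar); /v/ → [ɣ] before /k/ (labiodental → velar, matching velar) — only place changes, and always toward the following segment.
The trigger is the following segment, so the direction is regressive (anticipatory).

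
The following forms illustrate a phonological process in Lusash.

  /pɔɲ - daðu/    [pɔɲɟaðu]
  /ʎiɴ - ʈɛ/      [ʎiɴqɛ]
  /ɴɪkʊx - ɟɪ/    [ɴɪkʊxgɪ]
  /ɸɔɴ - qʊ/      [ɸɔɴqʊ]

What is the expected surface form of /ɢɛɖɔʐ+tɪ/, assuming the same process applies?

[ɢɛɖɔʐʈɪ]

The data show progressive place assimilation: /d/ → [ɟ] after /ɲ/; /ʈ/ → [q] after /ɴ/; /ɟ/ → [g] after /x/. In each pair only place changes, matching the preceding consonant, while manner and voice stay constant.
Nothing changes in [ɸɔɴqʊ]: there the adjacent consonants already agree in place (/q/ and /ɴ/ are both uvular), so this form is consistent with the same rule.
The rule targets /t/ (voiceless alveolar stop), which sits after the trigger /ʐ/ (retroflex).
Changing only its place to retroflex gives [ʈ] — the voiceless retroflex stop.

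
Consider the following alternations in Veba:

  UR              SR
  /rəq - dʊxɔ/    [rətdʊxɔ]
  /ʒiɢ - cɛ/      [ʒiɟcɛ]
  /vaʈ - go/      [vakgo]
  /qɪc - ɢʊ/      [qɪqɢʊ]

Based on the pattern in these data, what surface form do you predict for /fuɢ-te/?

[fudte]

The data show regressive place assimilation: /q/ → [t] before /d/; /ɢ/ → [ɟ] before /c/; /ʈ/ → [k] before /g/; /c/ → [q] before /ɢ/. In each pair only place changes, matching the following consonant, while manner and voice stay constant.
The rule targets /ɢ/ (voiced uvular stop), which sits before the trigger /t/ (alveolar).
A voiced alveolar stop is [d], so the surface segment is [d].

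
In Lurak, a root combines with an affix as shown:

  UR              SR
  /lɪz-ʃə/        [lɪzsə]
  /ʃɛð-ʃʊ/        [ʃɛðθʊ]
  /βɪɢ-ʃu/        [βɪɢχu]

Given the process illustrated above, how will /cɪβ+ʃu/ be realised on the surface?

The data show progressive place assimilation: /ʃ/ → [s] after /z/; /ʃ/ → [θ] after /ð/; /ʃ/ → [χ] after /ɢ/. In each pair only place changes, matching the preceding consonant, while manner and voice stay constant.
/ʃ/ is a voiceless postalveolar fricative. The preceding trigger /β/ is bilabial, so /ʃ/ must become bilabial as well.
A voiceless bilabial fricative is [ɸ], so the surface segment is [ɸ].

[cɪβɸu]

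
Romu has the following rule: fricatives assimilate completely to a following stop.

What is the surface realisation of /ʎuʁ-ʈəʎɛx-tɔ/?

/ʁ/ is the segment targeted by the rule; it sits immediately before /ʈ/, so it assimilates completely and surfaces as [ʈ].
The same rule applies at the second boundary: /x/ → [t] next to /t/.

[ʎuʈʈəʎɛttɔ]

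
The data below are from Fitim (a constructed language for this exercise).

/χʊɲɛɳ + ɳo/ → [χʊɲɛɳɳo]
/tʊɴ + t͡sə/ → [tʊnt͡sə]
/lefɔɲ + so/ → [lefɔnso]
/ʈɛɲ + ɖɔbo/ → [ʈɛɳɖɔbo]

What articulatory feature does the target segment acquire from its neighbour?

place

The segment that alternates is /ɴ/, which surfaces as [n] when adjacent to /t͡s/.
The change uvular → alveolar matches the place of the following /t͡s/, identifying this as place assimilation.
Checking the remaining alternations: /ɲ/ → [n] before /s/ (palatal → alveolar, matching alveolar); /ɲ/ → [ɳ] before /ɖ/ (palatal → retroflex, matching retroflex) — only place changes, and always toward the following segment.
Nothing changes in [χʊɲɛɳɳo]: there the adjacent consonants already agree in place (/ɳ/ and /ɳ/ are both retroflex), so this form is consistent with the same rule.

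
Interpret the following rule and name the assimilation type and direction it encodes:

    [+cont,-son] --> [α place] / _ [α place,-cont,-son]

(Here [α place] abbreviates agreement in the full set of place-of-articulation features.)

The rule copies the place features (abbreviated [place]) from the environment onto the target, so the assimilating feature is place.
The conditioning segment sits to the right of the focus bar, meaning the trigger follows the segment that changes — regressive assimilation.

regressive place assimilation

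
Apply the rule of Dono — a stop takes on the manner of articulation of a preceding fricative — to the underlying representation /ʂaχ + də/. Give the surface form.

The rule targets /d/ (voiced alveolar stop), which sits after the trigger /χ/ (fricative).
The voiced alveolar fricative is [z], so /d/ → [z].

[ʂaχzə]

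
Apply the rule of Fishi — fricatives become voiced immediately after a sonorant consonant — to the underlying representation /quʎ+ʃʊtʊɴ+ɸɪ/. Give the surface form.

/ʃ/ is a voiceless postalveolar fricative. The preceding trigger /ʎ/ is voiced, so /ʃ/ must become voiced as well.
A voiced postalveolar fricative is [ʒ], so the surface segment is [ʒ].
At the second juncture, /ɸ/ likewise becomes [β] adjacent to /ɴ/.

[quʎʒʊtʊɴβɪ]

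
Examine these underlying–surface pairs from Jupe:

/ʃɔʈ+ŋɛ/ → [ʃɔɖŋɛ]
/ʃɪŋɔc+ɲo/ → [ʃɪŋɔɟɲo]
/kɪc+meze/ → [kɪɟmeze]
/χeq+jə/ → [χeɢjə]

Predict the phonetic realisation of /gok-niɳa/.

[gogniɳa]

The data show regressive voicing assimilation: /ʈ/ → [ɖ] before /ŋ/; /c/ → [ɟ] before /ɲ/; /c/ → [ɟ] before /m/; /q/ → [ɢ] before /j/. In each pair only voicing changes, matching the following consonant, while place and manner stay constant.
/k/ is a voiceless velar stop. The following trigger /n/ is voiced, so /k/ must become voiced as well.
Changing only its voicing to voiced gives [g] — the voiced velar stop.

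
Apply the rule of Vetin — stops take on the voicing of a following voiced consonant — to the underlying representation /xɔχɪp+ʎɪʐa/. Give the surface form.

[xɔχɪbʎɪʐa]

The rule targets /p/ (voiceless bilabial stop), which sits before the trigger /ʎ/ (voiced).
Changing only its voicing to voiced gives [b] — the voiced bilabial stop.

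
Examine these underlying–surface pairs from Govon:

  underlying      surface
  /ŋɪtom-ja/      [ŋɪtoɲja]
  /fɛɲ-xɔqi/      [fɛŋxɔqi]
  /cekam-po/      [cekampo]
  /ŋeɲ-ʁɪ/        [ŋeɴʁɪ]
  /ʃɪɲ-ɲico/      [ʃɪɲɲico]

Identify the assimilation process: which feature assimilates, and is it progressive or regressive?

regressive place assimilation

The segment that alternates is /m/, which surfaces as [ɲ] when adjacent to /j/.
The change bilabial → palatal matches the place of the following /j/, identifying this as place assimilation.
Manner and voice are unchanged, so the assimilation is partial, not total.
The other alternating forms pattern the same way: /ɲ/ → [ŋ] before /x/ (palatal → velar, matching velar); /ɲ/ → [ɴ] before /ʁ/ (palatal → uvular, matching uvular) — only place changes, and always toward the following segment.
Nothing changes in [cekampo], [ʃɪɲɲico]: there the adjacent consonants already agree in place (/m/ and /p/ are both bilabial; /ɲ/ and /ɲ/ are both palatal), so these forms are consistent with the same rule.
Since the segment that changes precedes the conditioning segment, the assimilation is regressive.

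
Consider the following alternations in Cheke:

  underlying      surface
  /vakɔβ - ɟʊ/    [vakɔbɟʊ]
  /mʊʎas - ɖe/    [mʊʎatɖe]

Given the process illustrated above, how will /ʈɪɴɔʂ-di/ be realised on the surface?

[ʈɪɴɔʈdi]

The data show regressive manner assimilation: /β/ → [b] before /ɟ/; /s/ → [t] before /ɖ/. In each pair only manner changes, matching the following consonant, while place and voice stay constant.
The rule targets /ʂ/ (voiceless retroflex fricative), which sits before the trigger /d/ (stop).
Changing only its manner to stop gives [ʈ] — the voiceless retroflex stop.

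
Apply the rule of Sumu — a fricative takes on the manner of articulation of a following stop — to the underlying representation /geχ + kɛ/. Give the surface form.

[geqkɛ]

/χ/ is a voiceless uvular fricative. The following trigger /k/ is a stop, so /χ/ must become a stop as well.
Changing only its manner to stop gives [q] — the voiceless uvular stop.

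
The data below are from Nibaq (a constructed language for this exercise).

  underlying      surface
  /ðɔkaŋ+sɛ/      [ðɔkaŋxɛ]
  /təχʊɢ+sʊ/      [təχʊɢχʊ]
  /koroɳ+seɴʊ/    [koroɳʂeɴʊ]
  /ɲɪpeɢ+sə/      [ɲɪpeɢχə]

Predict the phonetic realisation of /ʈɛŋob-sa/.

[ʈɛŋobɸa]

The data show progressive place assimilation: /s/ → [x] after /ŋ/; /s/ → [χ] after /ɢ/; /s/ → [ʂ] after /ɳ/. In each pair only place changes, matching the preceding consonant, while manner and voice stay constant.
The rule targets /s/ (voiceless alveolar fricative), which sits after the trigger /b/ (bilabial).
The voiceless bilabial fricative is [ɸ], so /s/ → [ɸ].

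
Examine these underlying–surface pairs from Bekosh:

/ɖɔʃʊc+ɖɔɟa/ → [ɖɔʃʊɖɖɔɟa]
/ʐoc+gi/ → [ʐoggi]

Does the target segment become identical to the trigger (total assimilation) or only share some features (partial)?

total assimilation

Comparing underlying and surface forms, /c/ → [ɖ] is the alternation; the neighbouring /ɖ/ is constant.
The output [ɖ] is identical to the trigger /ɖ/ — every feature (place, manner, voicing) has been copied — so this is total assimilation.
The remaining alternation confirms this: /c/ → [g] before /g/ — in each case the output is a copy of the following consonant.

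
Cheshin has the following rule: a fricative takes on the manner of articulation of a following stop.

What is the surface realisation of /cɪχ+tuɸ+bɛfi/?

[cɪqtupbɛfi]

The rule targets /χ/ (voiceless uvular fricative), which sits before the trigger /t/ (stop).
Changing only its manner to stop gives [q] — the voiceless uvular stop.
At the second juncture, /ɸ/ likewise becomes [p] adjacent to /b/.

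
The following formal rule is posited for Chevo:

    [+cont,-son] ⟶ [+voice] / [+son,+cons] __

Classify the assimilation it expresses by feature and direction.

The structural change is [+voice], and the conditioning segment [+son,+cons] (a sonorant consonant) is itself voiced, so the target comes to share the voicing of its neighbour — voicing assimilation.
The conditioning segment sits to the left of the focus bar, meaning the trigger precedes the segment that changes — progressive assimilation.

progressive voicing assimilation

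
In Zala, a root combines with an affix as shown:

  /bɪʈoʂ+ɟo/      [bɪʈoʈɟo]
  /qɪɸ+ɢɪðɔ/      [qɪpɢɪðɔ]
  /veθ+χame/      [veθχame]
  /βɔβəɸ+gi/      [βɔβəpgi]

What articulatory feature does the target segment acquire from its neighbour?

manner

Underlying /ʂ/ is realised as [ʈ] next to /ɟ/; /ɟ/ itself does not change.
/ʂ/ is a fricative while /ɟ/ is a stop; the output [ʈ] is a stop, matching the trigger — so the feature that spreads is manner.
Checking the remaining alternations: /ɸ/ → [p] before /ɢ/ (fricative → stop, matching a stop); /ɸ/ → [p] before /g/ (fricative → stop, matching a stop) — only manner changes, and always toward the following segment.
No alternation appears in [veθχame]: there the adjacent consonants already agree in manner (/θ/ and /χ/ are both fricatives), so this form is consistent with the same rule.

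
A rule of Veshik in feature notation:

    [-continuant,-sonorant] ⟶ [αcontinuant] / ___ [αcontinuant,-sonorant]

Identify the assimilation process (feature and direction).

The rule copies [continuant] (continuancy) from the environment onto the target stops; since [±continuant] encodes the stop/fricative manner contrast, the assimilating dimension is manner.
Since the environment is written after the underscore, the trigger follows the target; the direction is regressive.

regressive manner assimilation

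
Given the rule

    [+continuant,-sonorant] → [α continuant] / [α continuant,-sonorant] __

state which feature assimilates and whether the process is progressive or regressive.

The shared variable α links the value of [continuant] on the target to that of the neighbouring obstruent. [continuant] distinguishes stops from fricatives — a manner-of-articulation feature — so this is manner assimilation.
The conditioning segment sits to the left of the focus bar, meaning the trigger precedes the segment that changes — progressive assimilation.

progressive manner assimilation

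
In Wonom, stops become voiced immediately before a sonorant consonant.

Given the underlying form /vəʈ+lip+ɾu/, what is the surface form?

[vəɖlibɾu]

/ʈ/ is a voiceless retroflex stop. The following trigger /l/ is voiced, so /ʈ/ must become voiced as well.
Changing only its voicing to voiced gives [ɖ] — the voiced retroflex stop.
At the second juncture, /p/ likewise becomes [b] adjacent to /ɾ/.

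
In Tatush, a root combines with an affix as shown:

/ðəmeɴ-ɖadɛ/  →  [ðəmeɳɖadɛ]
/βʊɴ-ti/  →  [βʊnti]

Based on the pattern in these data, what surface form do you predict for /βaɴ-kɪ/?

[βaŋkɪ]

The data show regressive place assimilation: /ɴ/ → [ɳ] before /ɖ/; /ɴ/ → [n] before /t/. In each pair only place changes, matching the following consonant, while manner and voice stay constant.
The rule targets /ɴ/ (voiced uvular nasal), which sits before the trigger /k/ (velar).
Changing only its place to velar gives [ŋ] — the voiced velar nasal.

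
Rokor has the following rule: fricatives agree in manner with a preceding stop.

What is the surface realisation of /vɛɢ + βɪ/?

The rule targets /β/ (voiced bilabial fricative), which sits after the trigger /ɢ/ (stop).
Changing only its manner to stop gives [b] — the voiced bilabial stop.

[vɛɢbɪ]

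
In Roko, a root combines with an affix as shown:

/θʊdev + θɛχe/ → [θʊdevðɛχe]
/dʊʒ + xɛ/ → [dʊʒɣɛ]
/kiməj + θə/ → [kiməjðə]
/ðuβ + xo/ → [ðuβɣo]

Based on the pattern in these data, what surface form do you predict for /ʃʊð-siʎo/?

[ʃʊðziʎo]

The data show progressive voicing assimilation: /θ/ → [ð] after /v/; /x/ → [ɣ] after /ʒ/; /θ/ → [ð] after /j/; /x/ → [ɣ] after /β/. In each pair only voicing changes, matching the preceding consonant, while place and manner stay constant.
The rule targets /s/ (voiceless alveolar fricative), which sits after the trigger /ð/ (voiced).
A voiced alveolar fricative is [z], so the surface segment is [z].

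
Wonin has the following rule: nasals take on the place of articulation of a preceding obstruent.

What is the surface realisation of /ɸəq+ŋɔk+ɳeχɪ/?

[ɸəqɴɔkŋeχɪ]

The rule targets /ŋ/ (voiced velar nasal), which sits after the trigger /q/ (uvular).
A voiced uvular nasal is [ɴ], so the surface segment is [ɴ].
At the second juncture, /ɳ/ likewise becomes [ŋ] adjacent to /k/.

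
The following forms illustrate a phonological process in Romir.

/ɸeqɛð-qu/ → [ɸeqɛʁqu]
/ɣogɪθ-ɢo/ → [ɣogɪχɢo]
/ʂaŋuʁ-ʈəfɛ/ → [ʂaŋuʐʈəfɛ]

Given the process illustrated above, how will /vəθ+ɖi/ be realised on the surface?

[vəʂɖi]

The data show regressive place assimilation: /ð/ → [ʁ] before /q/; /θ/ → [χ] before /ɢ/; /ʁ/ → [ʐ] before /ʈ/. In each pair only place changes, matching the following consonant, while manner and voice stay constant.
The rule targets /θ/ (voiceless dental fricative), which sits before the trigger /ɖ/ (retroflex).
The voiceless retroflex fricative is [ʂ], so /θ/ → [ʂ].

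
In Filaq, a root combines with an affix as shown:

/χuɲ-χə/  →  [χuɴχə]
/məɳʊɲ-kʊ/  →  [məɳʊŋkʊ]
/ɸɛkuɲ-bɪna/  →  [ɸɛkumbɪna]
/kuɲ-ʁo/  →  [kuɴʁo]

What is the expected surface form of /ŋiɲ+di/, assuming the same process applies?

[ŋindi]

The data show regressive place assimilation: /ɲ/ → [ɴ] before /χ/; /ɲ/ → [ŋ] before /k/; /ɲ/ → [m] before /b/; /ɲ/ → [ɴ] before /ʁ/. In each pair only place changes, matching the following consonant, while manner and voice stay constant.
The rule targets /ɲ/ (voiced palatal nasal), which sits before the trigger /d/ (alveolar).
The voiced alveolar nasal is [n], so /ɲ/ → [n].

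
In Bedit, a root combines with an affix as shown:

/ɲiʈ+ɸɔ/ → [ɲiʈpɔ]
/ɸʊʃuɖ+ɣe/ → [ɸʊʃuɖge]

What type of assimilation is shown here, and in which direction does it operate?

progressive manner assimilation

The segment that alternates is /ɸ/, which surfaces as [p] when adjacent to /ʈ/.
The change fricative → stop matches the manner of the preceding /ʈ/, identifying this as manner assimilation.
Place and voice are unchanged, so the assimilation is partial, not total.
Checking the remaining alternation: /ɣ/ → [g] after /ɖ/ (fricative → stop, matching a stop) — only manner changes, and always toward the preceding segment.
The trigger is the preceding segment, so the direction is progressive (perseverative).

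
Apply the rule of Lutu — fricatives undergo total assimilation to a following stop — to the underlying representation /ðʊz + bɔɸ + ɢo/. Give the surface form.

[ðʊbbɔɢɢo]

/z/ is the segment targeted by the rule; it sits immediately before /b/, so it assimilates completely and surfaces as [b].
The same rule applies at the second boundary: /ɸ/ → [ɢ] next to /ɢ/.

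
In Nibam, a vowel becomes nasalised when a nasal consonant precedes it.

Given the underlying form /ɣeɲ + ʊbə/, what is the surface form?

[ɣeɲʊ̃bə]

The vowel /ʊ/ is adjacent to the preceding nasal /ɲ/, so it acquires [+nasal] and surfaces as [ʊ̃].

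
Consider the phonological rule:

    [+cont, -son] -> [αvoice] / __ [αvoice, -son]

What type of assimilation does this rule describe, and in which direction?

regressive voicing assimilation

The shared variable α links the value of [voice] on the target to the same value on the neighbouring segment, so voicing is the feature that assimilates.
Since the environment is written after the underscore, the trigger follows the target; the direction is regressive.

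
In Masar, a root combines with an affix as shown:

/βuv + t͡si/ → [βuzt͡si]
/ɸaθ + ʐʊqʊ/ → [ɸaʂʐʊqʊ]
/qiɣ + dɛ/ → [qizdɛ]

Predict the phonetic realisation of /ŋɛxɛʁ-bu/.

[ŋɛxɛβbu]

The data show regressive place assimilation: /v/ → [z] before /t͡s/; /θ/ → [ʂ] before /ʐ/; /ɣ/ → [z] before /d/. In each pair only place changes, matching the following consonant, while manner and voice stay constant.
/ʁ/ is a voiced uvular fricative. The following trigger /b/ is bilabial, so /ʁ/ must become bilabial as well.
Changing only its place to bilabial gives [β] — the voiced bilabial fricative.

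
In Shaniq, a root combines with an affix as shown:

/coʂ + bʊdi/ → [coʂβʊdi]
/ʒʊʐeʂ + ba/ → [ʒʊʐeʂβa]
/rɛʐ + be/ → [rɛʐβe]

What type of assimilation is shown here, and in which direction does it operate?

Underlying /b/ is realised as [β] next to /ʂ/; /ʂ/ itself does not change.
/b/ is a stop while /ʂ/ is a fricative; the output [β] is a fricative, matching the trigger — so the feature that spreads is manner.
Place and voice are unchanged, so the assimilation is partial, not total.
Checking the remaining alternation: /b/ → [β] after /ʐ/ (stop → fricative, matching a fricative) — only manner changes, and always toward the preceding segment.
Since the segment that changes follows the conditioning segment, the assimilation is progressive.

progressive manner assimilation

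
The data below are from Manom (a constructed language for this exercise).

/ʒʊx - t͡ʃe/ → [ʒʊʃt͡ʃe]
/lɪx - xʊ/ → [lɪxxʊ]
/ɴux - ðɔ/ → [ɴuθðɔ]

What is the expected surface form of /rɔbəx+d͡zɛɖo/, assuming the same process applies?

The data show regressive place assimilation: /x/ → [ʃ] before /t͡ʃ/; /x/ → [θ] before /ð/. In each pair only place changes, matching the following consonant, while manner and voice stay constant.
Nothing changes in [lɪxxʊ]: there the adjacent consonants already agree in place (/x/ and /x/ are both velar), so this form is consistent with the same rule.
The rule targets /x/ (voiceless velar fricative), which sits before the trigger /d͡z/ (alveolar).
Changing only its place to alveolar gives [s] — the voiceless alveolar fricative.

[rɔbəsd͡zɛɖo]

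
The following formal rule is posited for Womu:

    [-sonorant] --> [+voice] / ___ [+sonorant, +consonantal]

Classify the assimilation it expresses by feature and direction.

The target ([-sonorant], obstruents) acquires [+voice] next to a sonorant consonant ([+sonorant, +consonantal]) — it takes on the voicing of its neighbour, so the feature that spreads is voicing.
The conditioning segment sits to the right of the focus bar, meaning the trigger follows the segment that changes — regressive assimilation.

regressive voicing assimilation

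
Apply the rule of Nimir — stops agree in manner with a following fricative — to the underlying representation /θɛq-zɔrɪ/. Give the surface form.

[θɛχzɔrɪ]

/q/ is a voiceless uvular stop. The following trigger /z/ is a fricative, so /q/ must become a fricative as well.
A voiceless uvular fricative is [χ], so the surface segment is [χ].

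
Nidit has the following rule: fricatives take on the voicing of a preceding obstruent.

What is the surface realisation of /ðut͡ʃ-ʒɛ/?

[ðut͡ʃʃɛ]

The rule targets /ʒ/ (voiced postalveolar fricative), which sits after the trigger /t͡ʃ/ (voiceless).
The voiceless postalveolar fricative is [ʃ], so /ʒ/ → [ʃ].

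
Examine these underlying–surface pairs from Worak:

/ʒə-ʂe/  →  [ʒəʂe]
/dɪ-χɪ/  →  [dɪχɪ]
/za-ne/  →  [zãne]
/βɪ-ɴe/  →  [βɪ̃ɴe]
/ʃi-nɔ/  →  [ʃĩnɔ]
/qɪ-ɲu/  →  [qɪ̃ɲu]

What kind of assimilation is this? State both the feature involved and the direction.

regressive nasality assimilation (vowel nasalisation)

The vowel /a/ surfaces as nasalised [ã] next to the following nasal /n/ — it has acquired the [+nasal] feature of its neighbour.
The other forms show the same pattern: /ɪ/ → [ɪ̃] before /ɴ/; /i/ → [ĩ] before /n/; /ɪ/ → [ɪ̃] before /ɲ/ — each time a vowel is nasalised next to a following nasal.
No change occurs in [ʒəʂe], [dɪχɪ] because the vowel at the boundary is adjacent to an oral consonant, not a nasal (/ə/ next to /ʂ/; /ɪ/ next to /χ/).
Because the conditioning nasal is to the right of the vowel that changes, the process is regressive (anticipatory).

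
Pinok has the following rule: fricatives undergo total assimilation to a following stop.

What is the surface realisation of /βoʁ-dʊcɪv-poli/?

[βoddʊcɪppoli]

/ʁ/ is the segment targeted by the rule; it sits immediately before /d/, so it assimilates completely and surfaces as [d].
At the second juncture, /v/ likewise becomes [p] adjacent to /p/.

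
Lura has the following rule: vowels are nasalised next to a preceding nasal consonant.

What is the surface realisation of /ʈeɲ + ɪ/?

[ʈeɲɪ̃]

The vowel /ɪ/ is adjacent to the preceding nasal /ɲ/, so it acquires [+nasal] and surfaces as [ɪ̃].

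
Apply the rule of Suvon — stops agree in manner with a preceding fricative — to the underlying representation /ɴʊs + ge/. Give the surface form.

The rule targets /g/ (voiced velar stop), which sits after the trigger /s/ (fricative).
Changing only its manner to fricative gives [ɣ] — the voiced velar fricative.

[ɴʊsɣe]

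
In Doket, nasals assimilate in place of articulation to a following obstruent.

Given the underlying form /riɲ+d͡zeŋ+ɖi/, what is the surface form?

/ɲ/ is a voiced palatal nasal. The following trigger /d͡z/ is alveolar, so /ɲ/ must become alveolar as well.
A voiced alveolar nasal is [n], so the surface segment is [n].
At the second juncture, /ŋ/ likewise becomes [ɳ] adjacent to /ɖ/.

[rind͡zeɳɖi]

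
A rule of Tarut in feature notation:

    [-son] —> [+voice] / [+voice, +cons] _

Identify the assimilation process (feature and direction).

The target ([-son], obstruents) acquires [+voice] next to a voiced consonant ([+voice, +cons]) — it takes on the voicing of its neighbour, so the feature that spreads is voicing.
The conditioning segment sits to the left of the focus bar, meaning the trigger precedes the segment that changes — progressive assimilation.

progressive voicing assimilation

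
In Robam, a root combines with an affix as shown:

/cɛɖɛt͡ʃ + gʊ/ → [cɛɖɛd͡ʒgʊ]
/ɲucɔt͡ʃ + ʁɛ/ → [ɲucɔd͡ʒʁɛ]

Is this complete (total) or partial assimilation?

Comparing underlying and surface forms, /t͡ʃ/ → [d͡ʒ] is the alternation; the neighbouring /g/ is constant.
The change voiceless → voiced matches the voicing of the following /g/, identifying this as voicing assimilation.
Place and manner are unchanged, so the assimilation is partial, not total.
The other alternating form patterns the same way: /t͡ʃ/ → [d͡ʒ] before /ʁ/ (voiceless → voiced, matching voiced) — only voicing changes, and always toward the following segment.

partial assimilation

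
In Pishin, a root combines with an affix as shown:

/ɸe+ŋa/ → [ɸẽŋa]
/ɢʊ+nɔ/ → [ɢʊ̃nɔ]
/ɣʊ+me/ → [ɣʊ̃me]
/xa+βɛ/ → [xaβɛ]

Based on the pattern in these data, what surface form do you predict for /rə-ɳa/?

[rə̃ɳa]

The data show regressive nasality assimilation (vowel nasalisation): /e/ → [ẽ] before /ŋ/; /ʊ/ → [ʊ̃] before /n/; /ʊ/ → [ʊ̃] before /m/ — a vowel is nasalised by an immediately following nasal consonant.
No change occurs in [xaβɛ] because the vowel at the boundary is adjacent to an oral consonant, not a nasal (/a/ next to /β/).
/ə/ sits next to the nasal /ɳ/ and is therefore nasalised to [ə̃].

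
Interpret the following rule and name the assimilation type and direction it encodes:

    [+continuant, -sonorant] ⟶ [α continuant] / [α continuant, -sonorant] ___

progressive manner assimilation

The rule copies [continuant] (continuancy) from the environment onto the target fricatives; since [±continuant] encodes the stop/fricative manner contrast, the assimilating dimension is manner.
Since the environment is written before the underscore, the trigger precedes the target; the direction is progressive.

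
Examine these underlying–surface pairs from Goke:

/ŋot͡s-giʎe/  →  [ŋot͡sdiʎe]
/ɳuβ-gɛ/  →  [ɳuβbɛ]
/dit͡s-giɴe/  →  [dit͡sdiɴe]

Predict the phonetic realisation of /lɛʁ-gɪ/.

[lɛʁɢɪ]

The data show progressive place assimilation: /g/ → [d] after /t͡s/; /g/ → [b] after /β/. In each pair only place changes, matching the preceding consonant, while manner and voice stay constant.
The rule targets /g/ (voiced velar stop), which sits after the trigger /ʁ/ (uvular).
The voiced uvular stop is [ɢ], so /g/ → [ɢ].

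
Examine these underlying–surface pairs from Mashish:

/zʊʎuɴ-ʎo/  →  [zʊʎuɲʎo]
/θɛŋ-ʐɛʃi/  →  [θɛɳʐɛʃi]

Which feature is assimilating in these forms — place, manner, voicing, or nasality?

place

Underlying /ɴ/ is realised as [ɲ] next to /ʎ/; /ʎ/ itself does not change.
The change uvular → palatal matches the place of the following /ʎ/, identifying this as place assimilation.
The same holds elsewhere in the data: /ŋ/ → [ɳ] before /ʐ/ (velar → retroflex, matching retroflex) — only place changes, and always toward the following segment.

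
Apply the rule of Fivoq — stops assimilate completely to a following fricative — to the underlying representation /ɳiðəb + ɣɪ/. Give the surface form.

/b/ is the segment targeted by the rule; it sits immediately before /ɣ/, so it assimilates completely and surfaces as [ɣ].

[ɳiðəɣɣɪ]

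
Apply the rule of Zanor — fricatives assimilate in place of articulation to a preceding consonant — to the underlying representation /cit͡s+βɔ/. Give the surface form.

[cit͡szɔ]

/β/ is a voiced bilabial fricative. The preceding trigger /t͡s/ is alveolar, so /β/ must become alveolar as well.
The voiced alveolar fricative is [z], so /β/ → [z].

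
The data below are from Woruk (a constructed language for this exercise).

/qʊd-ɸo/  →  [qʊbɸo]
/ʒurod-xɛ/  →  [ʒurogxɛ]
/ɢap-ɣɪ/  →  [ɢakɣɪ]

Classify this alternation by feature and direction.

The segment that alternates is /d/, which surfaces as [b] when adjacent to /ɸ/.
The change alveolar → bilabial matches the place of the following /ɸ/, identifying this as place assimilation.
Manner and voice are unchanged, so the assimilation is partial, not total.
Checking the remaining alternations: /d/ → [g] before /x/ (alveolar → velar, matching velar); /p/ → [k] before /ɣ/ (bilabial → velar, matching velar) — only place changes, and always toward the following segment.
Since the segment that changes precedes the conditioning segment, the assimilation is regressive.

regressive place assimilation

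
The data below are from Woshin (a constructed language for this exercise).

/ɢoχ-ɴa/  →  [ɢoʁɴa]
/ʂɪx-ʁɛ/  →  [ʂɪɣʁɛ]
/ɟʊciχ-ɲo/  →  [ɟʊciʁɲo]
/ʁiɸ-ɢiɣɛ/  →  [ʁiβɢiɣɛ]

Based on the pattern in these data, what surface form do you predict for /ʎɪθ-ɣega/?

[ʎɪðɣega]

The data show regressive voicing assimilation: /χ/ → [ʁ] before /ɴ/; /x/ → [ɣ] before /ʁ/; /χ/ → [ʁ] before /ɲ/; /ɸ/ → [β] before /ɢ/. In each pair only voicing changes, matching the following consonant, while place and manner stay constant.
The rule targets /θ/ (voiceless dental fricative), which sits before the trigger /ɣ/ (voiced).
The voiced dental fricative is [ð], so /θ/ → [ð].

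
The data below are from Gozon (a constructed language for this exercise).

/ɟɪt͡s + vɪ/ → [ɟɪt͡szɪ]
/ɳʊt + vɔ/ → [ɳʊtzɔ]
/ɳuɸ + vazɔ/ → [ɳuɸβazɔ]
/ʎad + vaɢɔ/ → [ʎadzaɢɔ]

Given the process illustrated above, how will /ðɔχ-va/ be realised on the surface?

The data show progressive place assimilation: /v/ → [z] after /t͡s/; /v/ → [z] after /t/; /v/ → [β] after /ɸ/; /v/ → [z] after /d/. In each pair only place changes, matching the preceding consonant, while manner and voice stay constant.
/v/ is a voiced labiodental fricative. The preceding trigger /χ/ is uvular, so /v/ must become uvular as well.
Changing only its place to uvular gives [ʁ] — the voiced uvular fricative.

[ðɔχʁa]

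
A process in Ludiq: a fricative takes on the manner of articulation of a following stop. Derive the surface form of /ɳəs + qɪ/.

[ɳətqɪ]

The rule targets /s/ (voiceless alveolar fricative), which sits before the trigger /q/ (stop).
The voiceless alveolar stop is [t], so /s/ → [t].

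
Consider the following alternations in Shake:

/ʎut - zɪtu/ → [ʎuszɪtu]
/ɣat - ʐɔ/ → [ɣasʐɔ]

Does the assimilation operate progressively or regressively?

regressive

Underlying /t/ is realised as [s] next to /z/; /z/ itself does not change.
The change stop → fricative matches the manner of the following /z/, identifying this as manner assimilation.
The same holds elsewhere in the data: /t/ → [s] before /ʐ/ (stop → fricative, matching a fricative) — only manner changes, and always toward the following segment.
Since the segment that changes precedes the conditioning segment, the assimilation is regressive.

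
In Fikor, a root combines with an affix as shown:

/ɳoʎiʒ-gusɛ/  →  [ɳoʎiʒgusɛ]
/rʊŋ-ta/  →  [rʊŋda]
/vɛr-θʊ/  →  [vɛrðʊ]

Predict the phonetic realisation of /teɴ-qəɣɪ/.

The data show progressive voicing assimilation: /t/ → [d] after /ŋ/; /θ/ → [ð] after /r/. In each pair only voicing changes, matching the preceding consonant, while place and manner stay constant.
No alternation appears in [ɳoʎiʒgusɛ]: there the adjacent consonants already agree in voicing (/g/ and /ʒ/ are both voiced), so this form is consistent with the same rule.
/q/ is a voiceless uvular stop. The preceding trigger /ɴ/ is voiced, so /q/ must become voiced as well.
A voiced uvular stop is [ɢ], so the surface segment is [ɢ].

[teɴɢəɣɪ]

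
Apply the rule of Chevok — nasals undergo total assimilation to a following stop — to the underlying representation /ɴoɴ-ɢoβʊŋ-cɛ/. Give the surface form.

/ɴ/ is the segment targeted by the rule; it sits immediately before /ɢ/, so it assimilates completely and surfaces as [ɢ].
At the second juncture, /ŋ/ likewise becomes [c] adjacent to /c/.

[ɴoɢɢoβʊccɛ]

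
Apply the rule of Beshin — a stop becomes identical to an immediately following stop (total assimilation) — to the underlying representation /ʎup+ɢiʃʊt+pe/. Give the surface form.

/p/ is the segment targeted by the rule; it sits immediately before /ɢ/, so it assimilates completely and surfaces as [ɢ].
The same rule applies at the second boundary: /t/ → [p] next to /p/.

[ʎuɢɢiʃʊppe]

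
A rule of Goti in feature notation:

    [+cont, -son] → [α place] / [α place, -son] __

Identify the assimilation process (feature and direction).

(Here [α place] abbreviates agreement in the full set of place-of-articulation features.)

progressive place assimilation

The rule copies the place features (abbreviated [place]) from the environment onto the target, so the assimilating feature is place.
The conditioning segment sits to the left of the focus bar, meaning the trigger precedes the segment that changes — progressive assimilation.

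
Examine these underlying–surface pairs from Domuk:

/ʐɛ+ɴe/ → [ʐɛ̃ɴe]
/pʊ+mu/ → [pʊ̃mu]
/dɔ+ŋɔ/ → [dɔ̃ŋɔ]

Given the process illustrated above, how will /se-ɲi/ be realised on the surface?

The data show regressive nasality assimilation (vowel nasalisation): /ɛ/ → [ɛ̃] before /ɴ/; /ʊ/ → [ʊ̃] before /m/; /ɔ/ → [ɔ̃] before /ŋ/ — a vowel is nasalised by an immediately following nasal consonant.
The vowel /e/ is adjacent to the following nasal /ɲ/, so it acquires [+nasal] and surfaces as [ẽ].

[sẽɲi]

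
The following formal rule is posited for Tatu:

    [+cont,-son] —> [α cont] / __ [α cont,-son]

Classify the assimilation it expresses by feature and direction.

regressive manner assimilation

The rule copies [cont] (continuancy) from the environment onto the target fricatives; since [±cont] encodes the stop/fricative manner contrast, the assimilating dimension is manner.
Since the environment is written after the underscore, the trigger follows the target; the direction is regressive.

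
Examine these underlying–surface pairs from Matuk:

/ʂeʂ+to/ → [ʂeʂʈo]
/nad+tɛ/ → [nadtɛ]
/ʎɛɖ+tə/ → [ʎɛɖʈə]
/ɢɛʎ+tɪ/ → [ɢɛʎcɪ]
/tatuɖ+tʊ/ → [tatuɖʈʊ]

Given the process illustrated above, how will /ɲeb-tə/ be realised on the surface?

The data show progressive place assimilation: /t/ → [ʈ] after /ʂ/; /t/ → [ʈ] after /ɖ/; /t/ → [c] after /ʎ/. In each pair only place changes, matching the preceding consonant, while manner and voice stay constant.
Nothing changes in [nadtɛ]: there the adjacent consonants already agree in place (/t/ and /d/ are both alveolar), so this form is consistent with the same rule.
The rule targets /t/ (voiceless alveolar stop), which sits after the trigger /b/ (bilabial).
Changing only its place to bilabial gives [p] — the voiceless bilabial stop.

[ɲebpə]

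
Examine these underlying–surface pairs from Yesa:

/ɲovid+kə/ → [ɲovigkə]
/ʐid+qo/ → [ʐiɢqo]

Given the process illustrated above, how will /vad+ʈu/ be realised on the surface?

The data show regressive place assimilation: /d/ → [g] before /k/; /d/ → [ɢ] before /q/. In each pair only place changes, matching the following consonant, while manner and voice stay constant.
The rule targets /d/ (voiced alveolar stop), which sits before the trigger /ʈ/ (retroflex).
Changing only its place to retroflex gives [ɖ] — the voiced retroflex stop.

[vaɖʈu]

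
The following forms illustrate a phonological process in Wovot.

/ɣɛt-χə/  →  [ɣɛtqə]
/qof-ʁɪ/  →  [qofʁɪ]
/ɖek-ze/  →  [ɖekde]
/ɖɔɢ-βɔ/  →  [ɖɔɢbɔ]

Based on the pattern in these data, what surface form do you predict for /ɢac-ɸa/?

The data show progressive manner assimilation: /χ/ → [q] after /t/; /z/ → [d] after /k/; /β/ → [b] after /ɢ/. In each pair only manner changes, matching the preceding consonant, while place and voice stay constant.
Nothing changes in [qofʁɪ]: there the adjacent consonants already agree in manner (/ʁ/ and /f/ are both fricatives), so this form is consistent with the same rule.
/ɸ/ is a voiceless bilabial fricative. The preceding trigger /c/ is a stop, so /ɸ/ must become a stop as well.
A voiceless bilabial stop is [p], so the surface segment is [p].

[ɢacpa]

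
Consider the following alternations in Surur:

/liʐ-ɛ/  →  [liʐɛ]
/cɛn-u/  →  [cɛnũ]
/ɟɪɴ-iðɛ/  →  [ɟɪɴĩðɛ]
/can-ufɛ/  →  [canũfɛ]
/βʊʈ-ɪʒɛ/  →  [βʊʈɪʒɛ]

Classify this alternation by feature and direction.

The vowel /u/ surfaces as nasalised [ũ] next to the preceding nasal /n/ — it has acquired the [+nasal] feature of its neighbour.
Likewise in the remaining data: /i/ → [ĩ] after /ɴ/ — each time a vowel is nasalised next to a preceding nasal.
No change occurs in [liʐɛ], [βʊʈɪʒɛ] because the vowel at the boundary is adjacent to an oral consonant, not a nasal (/ɛ/ next to /ʐ/; /ɪ/ next to /ʈ/).
Because the conditioning nasal is to the left of the vowel that changes, the process is progressive (perseverative).

progressive nasality assimilation (vowel nasalisation)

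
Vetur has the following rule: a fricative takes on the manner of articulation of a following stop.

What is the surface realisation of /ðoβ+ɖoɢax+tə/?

The rule targets /β/ (voiced bilabial fricative), which sits before the trigger /ɖ/ (stop).
Changing only its manner to stop gives [b] — the voiced bilabial stop.
At the second juncture, /x/ likewise becomes [k] adjacent to /t/.

[ðobɖoɢaktə]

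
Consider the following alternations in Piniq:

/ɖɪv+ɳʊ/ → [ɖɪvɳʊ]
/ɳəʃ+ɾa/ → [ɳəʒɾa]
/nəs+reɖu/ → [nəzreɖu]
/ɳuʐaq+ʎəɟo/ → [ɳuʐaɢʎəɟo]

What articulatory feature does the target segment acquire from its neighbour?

The segment that alternates is /ʃ/, which surfaces as [ʒ] when adjacent to /ɾ/.
/ʃ/ is voiceless while /ɾ/ is voiced; the output [ʒ] is voiced, matching the trigger — so the feature that spreads is voicing.
Checking the remaining alternations: /s/ → [z] before /r/ (voiceless → voiced, matching voiced); /q/ → [ɢ] before /ʎ/ (voiceless → voiced, matching voiced) — only voicing changes, and always toward the following segment.
Nothing changes in [ɖɪvɳʊ]: there the adjacent consonants already agree in voicing (/v/ and /ɳ/ are both voiced), so this form is consistent with the same rule.

voicing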